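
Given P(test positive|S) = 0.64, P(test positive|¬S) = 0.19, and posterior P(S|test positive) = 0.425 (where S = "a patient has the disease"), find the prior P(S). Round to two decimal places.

In odds form, posterior odds = prior odds × likelihood ratio, so prior odds = posterior odds ÷ LR.
Posterior odds = 0.425/(1−0.425) = 0.7391. LR = 0.64/0.19 = 3.3684.
Prior odds = 0.7391/3.3684 = 0.2194, so P(S) = 0.2194/(1+0.2194) ≈ 0.18.

P(S) = 0.18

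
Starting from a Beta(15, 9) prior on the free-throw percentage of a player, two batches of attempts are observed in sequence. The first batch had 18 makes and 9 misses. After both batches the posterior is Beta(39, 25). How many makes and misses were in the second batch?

Because Beta–binomial updating is additive in the counts, the combined data contributed (α_post−α_prior, β_post−β_prior) successes and failures.
Total across both batches: 39−15=24 makes, 25−9=16 misses.
Subtract the first batch: 24−18=6 makes and 16−9=7 misses.

6 makes and 7 misses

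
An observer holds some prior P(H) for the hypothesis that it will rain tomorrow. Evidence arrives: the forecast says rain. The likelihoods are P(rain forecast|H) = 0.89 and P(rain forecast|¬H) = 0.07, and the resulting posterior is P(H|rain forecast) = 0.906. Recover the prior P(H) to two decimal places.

Bayes' rule in odds form gives O(H|E) = O(H)·[P(E|H)/P(E|¬H)], hence O(H) = O(H|E)/LR.
Posterior odds = 0.906/(1−0.906) = 9.6383. LR = 0.89/0.07 = 12.7143.
Prior odds = 9.6383/12.7143 = 0.7581, so P(H) = 0.7581/(1+0.7581) ≈ 0.43.

P(H) = 0.43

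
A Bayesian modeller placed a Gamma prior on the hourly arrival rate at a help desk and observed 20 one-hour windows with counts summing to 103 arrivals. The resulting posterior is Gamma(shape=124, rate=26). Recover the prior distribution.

Gamma–Poisson conjugacy: posterior shape = α + Σxᵢ, posterior rate = β + n.
So α = 124 − 103 = 21 and β = 26 − 20 = 6.

Gamma(shape=21, rate=6)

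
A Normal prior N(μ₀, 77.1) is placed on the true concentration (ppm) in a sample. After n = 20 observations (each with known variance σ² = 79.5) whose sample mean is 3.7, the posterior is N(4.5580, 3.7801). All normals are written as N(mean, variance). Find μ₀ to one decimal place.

With known observation variance, the Normal–Normal posterior has precision τ_n = τ₀ + n/σ² and mean μ_n = (τ₀μ₀ + (n/σ²)x̄)/τ_n.
Here τ₀ = 1/77.1 = 0.012970 and τ_data = 20/79.5 = 0.251572, so τ_n = 0.264542.
Rearranging for μ₀: μ₀ = (μ_n·τ_n − τ_data·x̄)/τ₀ = (4.5580·0.264542 − 0.251572·3.7) / 0.012970 = 0.274966/0.012970 ≈ 21.2.

μ₀ = 21.2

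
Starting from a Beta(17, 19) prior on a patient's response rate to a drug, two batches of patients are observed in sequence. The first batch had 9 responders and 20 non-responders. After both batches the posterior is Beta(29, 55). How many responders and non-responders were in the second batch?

Because Beta–binomial updating is additive in the counts, the combined data contributed (α_post−α_prior, β_post−β_prior) successes and failures.
Total across both batches: 29−17=12 responders, 55−19=36 non-responders.
Subtract the first batch: 12−9=3 responders and 36−20=16 non-responders.

3 responders and 16 non-responders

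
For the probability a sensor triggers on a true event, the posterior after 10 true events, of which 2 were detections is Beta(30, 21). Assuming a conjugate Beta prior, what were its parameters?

A Beta(α, β) prior with s successes and f failures in binomial data gives a Beta(α+s, β+f) posterior.
Subtract the data counts: 30−2=28, 21−8=13.

Beta(28, 13)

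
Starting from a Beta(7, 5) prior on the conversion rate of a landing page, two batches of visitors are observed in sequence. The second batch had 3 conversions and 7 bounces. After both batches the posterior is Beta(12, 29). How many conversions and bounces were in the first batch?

2 conversions and 17 bounces

Sequential conjugate updates are equivalent to a single update on the pooled data, so total successes = posterior α − prior α and total failures = posterior β − prior β.
Total across both batches: 12−7=5 conversions, 29−5=24 bounces.
Subtract the second batch: 5−3=2 conversions and 24−7=17 bounces.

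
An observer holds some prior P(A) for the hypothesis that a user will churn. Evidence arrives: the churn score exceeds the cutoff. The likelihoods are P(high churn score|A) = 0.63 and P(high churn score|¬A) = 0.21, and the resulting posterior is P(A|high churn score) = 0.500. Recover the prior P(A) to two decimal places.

P(A) = 0.25

In odds form, posterior odds = prior odds × likelihood ratio, so prior odds = posterior odds ÷ LR.
Posterior odds = 0.500/(1−0.500) = 1.0000. LR = 0.63/0.21 = 3.0000.
Prior odds = 1.0000/3.0000 = 0.3333, so P(A) = 0.3333/(1+0.3333) ≈ 0.25.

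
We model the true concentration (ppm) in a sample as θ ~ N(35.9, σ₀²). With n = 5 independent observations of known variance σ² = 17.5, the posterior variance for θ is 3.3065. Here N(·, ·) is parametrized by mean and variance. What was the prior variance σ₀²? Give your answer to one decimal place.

For the Normal–Normal model with known σ², precisions add: τ_n = τ₀ + n/σ².
So 1/σ₀² = 1/3.3065 − 5/17.5 = 0.302435 − 0.285714 = 0.016721.
Hence σ₀² = 1/0.016721 ≈ 59.8.

σ₀² = 59.8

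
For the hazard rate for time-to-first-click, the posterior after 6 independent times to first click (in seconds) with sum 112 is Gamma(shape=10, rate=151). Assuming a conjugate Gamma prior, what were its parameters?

Gamma(shape=4, rate=39)

Gamma–exponential conjugacy: posterior shape = α + n, posterior rate = β + Σtᵢ.
So α = 10 − 6 = 4 and β = 151 − 112 = 39.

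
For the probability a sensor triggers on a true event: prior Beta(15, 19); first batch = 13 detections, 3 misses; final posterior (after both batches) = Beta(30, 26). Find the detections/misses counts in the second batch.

2 detections and 4 misses

Sequential conjugate updates are equivalent to a single update on the pooled data, so total successes = posterior α − prior α and total failures = posterior β − prior β.
Total across both batches: 30−15=15 detections, 26−19=7 misses.
Subtract the first batch: 15−13=2 detections and 7−3=4 misses.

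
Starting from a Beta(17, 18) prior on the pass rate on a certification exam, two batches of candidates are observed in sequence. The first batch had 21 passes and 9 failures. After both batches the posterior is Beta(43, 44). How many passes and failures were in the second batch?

Sequential conjugate updates are equivalent to a single update on the pooled data, so total successes = posterior α − prior α and total failures = posterior β − prior β.
Total across both batches: 43−17=26 passes, 44−18=26 failures.
Subtract the first batch: 26−21=5 passes and 26−9=17 failures.

5 passes and 17 failures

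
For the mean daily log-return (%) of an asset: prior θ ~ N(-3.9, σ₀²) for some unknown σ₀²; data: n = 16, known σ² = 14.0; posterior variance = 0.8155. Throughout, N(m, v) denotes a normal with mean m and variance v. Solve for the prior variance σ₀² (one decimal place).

σ₀² = 12.0

Posterior precision equals prior precision plus data precision: 1/σ_n² = 1/σ₀² + n/σ².
So 1/σ₀² = 1/0.8155 − 16/14.0 = 1.226242 − 1.142857 = 0.083385.
Hence σ₀² = 1/0.083385 ≈ 12.0.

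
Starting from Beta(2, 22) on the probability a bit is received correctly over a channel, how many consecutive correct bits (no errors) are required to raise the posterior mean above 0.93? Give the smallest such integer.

k = 291

After k correct bits and 0 errors the posterior is Beta(2+k, 22), with mean (2+k)/(2+22+k).
Set (2+k)/(24+k) > 0.93 and solve: k > (0.93·24 − 2)/(1 − 0.93) = 290.286.
The smallest integer exceeding 290.286 is 291.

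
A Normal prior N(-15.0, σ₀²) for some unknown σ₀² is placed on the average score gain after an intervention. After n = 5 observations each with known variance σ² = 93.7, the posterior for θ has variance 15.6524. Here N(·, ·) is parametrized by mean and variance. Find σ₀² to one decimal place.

σ₀² = 95.0

Posterior precision equals prior precision plus data precision: 1/σ_n² = 1/σ₀² + n/σ².
So 1/σ₀² = 1/15.6524 − 5/93.7 = 0.063888 − 0.053362 = 0.010526.
Hence σ₀² = 1/0.010526 ≈ 95.0.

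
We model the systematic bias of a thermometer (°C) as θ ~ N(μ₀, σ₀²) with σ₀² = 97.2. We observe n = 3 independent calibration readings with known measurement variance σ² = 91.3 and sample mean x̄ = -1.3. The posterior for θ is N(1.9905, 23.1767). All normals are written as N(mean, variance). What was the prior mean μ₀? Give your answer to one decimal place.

With known observation variance, the Normal–Normal posterior has precision τ_n = τ₀ + n/σ² and mean μ_n = (τ₀μ₀ + (n/σ²)x̄)/τ_n.
Here τ₀ = 1/97.2 = 0.010288 and τ_data = 3/91.3 = 0.032859, so τ_n = 0.043147.
Rearranging for μ₀: μ₀ = (μ_n·τ_n − τ_data·x̄)/τ₀ = (1.9905·0.043147 − 0.032859·-1.3) / 0.010288 = 0.128601/0.010288 ≈ 12.5.

μ₀ = 12.5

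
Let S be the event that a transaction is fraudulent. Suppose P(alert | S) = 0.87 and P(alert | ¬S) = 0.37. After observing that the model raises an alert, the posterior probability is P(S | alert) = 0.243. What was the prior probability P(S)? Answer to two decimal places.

Bayes' rule in odds form gives O(S|E) = O(S)·[P(E|S)/P(E|¬S)], hence O(S) = O(S|E)/LR.
Posterior odds = 0.243/(1−0.243) = 0.3210. LR = 0.87/0.37 = 2.3514.
Prior odds = 0.3210/2.3514 = 0.1365, so P(S) = 0.1365/(1+0.1365) ≈ 0.12.

P(S) = 0.12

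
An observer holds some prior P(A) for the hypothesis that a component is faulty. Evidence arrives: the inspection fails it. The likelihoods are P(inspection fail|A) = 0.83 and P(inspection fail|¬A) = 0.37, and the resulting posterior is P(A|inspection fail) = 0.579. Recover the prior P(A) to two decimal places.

P(A) = 0.38

In odds form, posterior odds = prior odds × likelihood ratio, so prior odds = posterior odds ÷ LR.
Posterior odds = 0.579/(1−0.579) = 1.3753. LR = 0.83/0.37 = 2.2432.
Prior odds = 1.3753/2.2432 = 0.6131, so P(A) = 0.6131/(1+0.6131) ≈ 0.38.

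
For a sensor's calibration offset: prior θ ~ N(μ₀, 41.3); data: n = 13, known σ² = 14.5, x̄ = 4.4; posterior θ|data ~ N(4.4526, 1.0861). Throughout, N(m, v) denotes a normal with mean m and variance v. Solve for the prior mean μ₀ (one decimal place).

μ₀ = 6.4

With known observation variance, the Normal–Normal posterior has precision τ_n = τ₀ + n/σ² and mean μ_n = (τ₀μ₀ + (n/σ²)x̄)/τ_n.
Here τ₀ = 1/41.3 = 0.024213 and τ_data = 13/14.5 = 0.896552, so τ_n = 0.920765.
Rearranging for μ₀: μ₀ = (μ_n·τ_n − τ_data·x̄)/τ₀ = (4.4526·0.920765 − 0.896552·4.4) / 0.024213 = 0.154969/0.024213 ≈ 6.4.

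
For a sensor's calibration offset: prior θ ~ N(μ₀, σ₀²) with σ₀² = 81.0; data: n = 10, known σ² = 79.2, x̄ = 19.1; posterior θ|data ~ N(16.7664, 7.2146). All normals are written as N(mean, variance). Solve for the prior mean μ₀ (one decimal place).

With known observation variance, the Normal–Normal posterior has precision τ_n = τ₀ + n/σ² and mean μ_n = (τ₀μ₀ + (n/σ²)x̄)/τ_n.
Here τ₀ = 1/81.0 = 0.012346 and τ_data = 10/79.2 = 0.126263, so τ_n = 0.138609.
Rearranging for μ₀: μ₀ = (μ_n·τ_n − τ_data·x̄)/τ₀ = (16.7664·0.138609 − 0.126263·19.1) / 0.012346 = -0.087649/0.012346 ≈ -7.1.

μ₀ = -7.1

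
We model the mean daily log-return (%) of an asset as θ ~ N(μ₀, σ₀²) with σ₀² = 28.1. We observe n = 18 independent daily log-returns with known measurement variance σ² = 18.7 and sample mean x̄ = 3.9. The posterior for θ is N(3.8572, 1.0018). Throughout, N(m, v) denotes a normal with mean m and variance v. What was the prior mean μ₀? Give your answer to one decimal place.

μ₀ = 2.7

The posterior mean is a precision-weighted average: μ_n = (τ₀μ₀ + τ_data·x̄)/(τ₀+τ_data), with τ₀=1/σ₀² and τ_data=n/σ².
Here τ₀ = 1/28.1 = 0.035587 and τ_data = 18/18.7 = 0.962567, so τ_n = 0.998154.
Rearranging for μ₀: μ₀ = (μ_n·τ_n − τ_data·x̄)/τ₀ = (3.8572·0.998154 − 0.962567·3.9) / 0.035587 = 0.096068/0.035587 ≈ 2.7.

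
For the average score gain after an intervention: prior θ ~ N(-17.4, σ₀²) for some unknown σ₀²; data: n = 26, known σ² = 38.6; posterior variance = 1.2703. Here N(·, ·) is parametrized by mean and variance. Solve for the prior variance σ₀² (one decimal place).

σ₀² = 8.8

For the Normal–Normal model with known σ², precisions add: τ_n = τ₀ + n/σ².
So 1/σ₀² = 1/1.2703 − 26/38.6 = 0.787216 − 0.673575 = 0.113641.
Hence σ₀² = 1/0.113641 ≈ 8.8.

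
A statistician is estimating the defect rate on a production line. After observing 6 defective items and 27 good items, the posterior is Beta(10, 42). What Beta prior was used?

Under Beta–binomial conjugacy the posterior parameters are (a+s, b+f).
So a = 10 − 6 = 4 and b = 42 − 27 = 15.

Beta(4, 15)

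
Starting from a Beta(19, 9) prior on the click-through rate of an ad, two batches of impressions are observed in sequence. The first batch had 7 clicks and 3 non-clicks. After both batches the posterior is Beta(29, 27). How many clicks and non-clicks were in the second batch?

Sequential conjugate updates are equivalent to a single update on the pooled data, so total successes = posterior α − prior α and total failures = posterior β − prior β.
Total across both batches: 29−19=10 clicks, 27−9=18 non-clicks.
Subtract the first batch: 10−7=3 clicks and 18−3=15 non-clicks.

3 clicks and 15 non-clicks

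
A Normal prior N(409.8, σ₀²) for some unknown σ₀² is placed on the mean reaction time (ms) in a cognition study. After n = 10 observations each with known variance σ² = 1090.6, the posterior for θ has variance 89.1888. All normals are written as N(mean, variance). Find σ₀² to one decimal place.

σ₀² = 489.5

For the Normal–Normal model with known σ², precisions add: τ_n = τ₀ + n/σ².
So 1/σ₀² = 1/89.1888 − 10/1090.6 = 0.011212 − 0.009169 = 0.002043.
Hence σ₀² = 1/0.002043 ≈ 489.5.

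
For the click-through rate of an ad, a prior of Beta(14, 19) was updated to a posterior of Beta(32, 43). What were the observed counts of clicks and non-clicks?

Under Beta–binomial conjugacy the posterior parameters are (a+s, b+f).
So s = 32 − 14 = 18 and f = 43 − 19 = 24.

18 clicks and 24 non-clicks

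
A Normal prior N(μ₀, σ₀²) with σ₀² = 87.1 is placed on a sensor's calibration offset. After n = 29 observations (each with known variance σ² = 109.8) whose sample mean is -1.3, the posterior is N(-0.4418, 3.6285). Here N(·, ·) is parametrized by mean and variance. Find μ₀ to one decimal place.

The posterior mean is a precision-weighted average: μ_n = (τ₀μ₀ + τ_data·x̄)/(τ₀+τ_data), with τ₀=1/σ₀² and τ_data=n/σ².
Here τ₀ = 1/87.1 = 0.011481 and τ_data = 29/109.8 = 0.264117, so τ_n = 0.275598.
Rearranging for μ₀: μ₀ = (μ_n·τ_n − τ_data·x̄)/τ₀ = (-0.4418·0.275598 − 0.264117·-1.3) / 0.011481 = 0.221593/0.011481 ≈ 19.3.

μ₀ = 19.3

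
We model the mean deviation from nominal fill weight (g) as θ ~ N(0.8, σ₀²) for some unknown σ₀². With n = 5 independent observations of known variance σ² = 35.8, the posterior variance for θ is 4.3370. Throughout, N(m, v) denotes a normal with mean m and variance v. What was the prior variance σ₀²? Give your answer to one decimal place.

σ₀² = 11.0

For the Normal–Normal model with known σ², precisions add: τ_n = τ₀ + n/σ².
So 1/σ₀² = 1/4.3370 − 5/35.8 = 0.230574 − 0.139665 = 0.090909.
Hence σ₀² = 1/0.090909 ≈ 11.0.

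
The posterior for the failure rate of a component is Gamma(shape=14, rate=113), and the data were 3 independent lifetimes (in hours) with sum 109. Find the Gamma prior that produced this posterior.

Gamma–exponential conjugacy: posterior shape = α + n, posterior rate = β + Σtᵢ.
So α = 14 − 3 = 11 and β = 113 − 109 = 4.

Gamma(shape=11, rate=4)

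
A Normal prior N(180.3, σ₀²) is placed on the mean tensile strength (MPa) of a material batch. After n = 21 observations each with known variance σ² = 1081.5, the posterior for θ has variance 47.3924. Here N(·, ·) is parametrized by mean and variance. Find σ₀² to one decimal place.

σ₀² = 594.2

Posterior precision equals prior precision plus data precision: 1/σ_n² = 1/σ₀² + n/σ².
So 1/σ₀² = 1/47.3924 − 21/1081.5 = 0.021100 − 0.019417 = 0.001683.
Hence σ₀² = 1/0.001683 ≈ 594.2.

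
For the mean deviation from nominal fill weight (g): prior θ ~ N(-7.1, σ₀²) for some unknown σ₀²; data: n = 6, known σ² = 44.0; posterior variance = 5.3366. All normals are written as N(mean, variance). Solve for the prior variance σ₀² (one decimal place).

Posterior precision equals prior precision plus data precision: 1/σ_n² = 1/σ₀² + n/σ².
So 1/σ₀² = 1/5.3366 − 6/44.0 = 0.187385 − 0.136364 = 0.051021.
Hence σ₀² = 1/0.051021 ≈ 19.6.

σ₀² = 19.6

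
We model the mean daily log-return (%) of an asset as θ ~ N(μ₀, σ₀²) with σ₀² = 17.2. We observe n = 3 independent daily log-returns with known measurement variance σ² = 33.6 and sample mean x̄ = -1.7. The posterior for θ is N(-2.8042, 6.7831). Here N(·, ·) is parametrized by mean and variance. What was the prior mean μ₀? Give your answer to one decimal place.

μ₀ = -4.5

The posterior mean is a precision-weighted average: μ_n = (τ₀μ₀ + τ_data·x̄)/(τ₀+τ_data), with τ₀=1/σ₀² and τ_data=n/σ².
Here τ₀ = 1/17.2 = 0.058140 and τ_data = 3/33.6 = 0.089286, so τ_n = 0.147426.
Rearranging for μ₀: μ₀ = (μ_n·τ_n − τ_data·x̄)/τ₀ = (-2.8042·0.147426 − 0.089286·-1.7) / 0.058140 = -0.261626/0.058140 ≈ -4.5.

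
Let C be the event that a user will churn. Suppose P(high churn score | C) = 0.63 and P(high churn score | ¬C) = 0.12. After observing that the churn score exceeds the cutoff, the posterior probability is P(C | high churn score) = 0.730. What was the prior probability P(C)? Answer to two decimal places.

P(C) = 0.34

In odds form, posterior odds = prior odds × likelihood ratio, so prior odds = posterior odds ÷ LR.
Posterior odds = 0.730/(1−0.730) = 2.7037. LR = 0.63/0.12 = 5.2500.
Prior odds = 2.7037/5.2500 = 0.5150, so P(C) = 0.5150/(1+0.5150) ≈ 0.34.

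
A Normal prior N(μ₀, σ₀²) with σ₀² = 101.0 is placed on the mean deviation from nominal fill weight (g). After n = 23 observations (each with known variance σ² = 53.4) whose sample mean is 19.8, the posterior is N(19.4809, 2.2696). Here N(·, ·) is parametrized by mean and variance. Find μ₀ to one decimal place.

With known observation variance, the Normal–Normal posterior has precision τ_n = τ₀ + n/σ² and mean μ_n = (τ₀μ₀ + (n/σ²)x̄)/τ_n.
Here τ₀ = 1/101.0 = 0.009901 and τ_data = 23/53.4 = 0.430712, so τ_n = 0.440613.
Rearranging for μ₀: μ₀ = (μ_n·τ_n − τ_data·x̄)/τ₀ = (19.4809·0.440613 − 0.430712·19.8) / 0.009901 = 0.055440/0.009901 ≈ 5.6.

μ₀ = 5.6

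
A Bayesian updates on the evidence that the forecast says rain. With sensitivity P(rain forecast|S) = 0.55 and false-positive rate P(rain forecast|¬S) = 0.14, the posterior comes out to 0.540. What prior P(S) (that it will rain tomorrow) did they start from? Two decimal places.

Bayes' rule in odds form gives O(S|E) = O(S)·[P(E|S)/P(E|¬S)], hence O(S) = O(S|E)/LR.
Posterior odds = 0.540/(1−0.540) = 1.1739. LR = 0.55/0.14 = 3.9286.
Prior odds = 1.1739/3.9286 = 0.2988, so P(S) = 0.2988/(1+0.2988) ≈ 0.23.

P(S) = 0.23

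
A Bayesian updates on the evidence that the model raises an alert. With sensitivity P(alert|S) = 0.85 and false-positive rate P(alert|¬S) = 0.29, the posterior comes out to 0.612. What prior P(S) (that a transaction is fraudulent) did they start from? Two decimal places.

In odds form, posterior odds = prior odds × likelihood ratio, so prior odds = posterior odds ÷ LR.
Posterior odds = 0.612/(1−0.612) = 1.5773. LR = 0.85/0.29 = 2.9310.
Prior odds = 1.5773/2.9310 = 0.5381, so P(S) = 0.5381/(1+0.5381) ≈ 0.35.

P(S) = 0.35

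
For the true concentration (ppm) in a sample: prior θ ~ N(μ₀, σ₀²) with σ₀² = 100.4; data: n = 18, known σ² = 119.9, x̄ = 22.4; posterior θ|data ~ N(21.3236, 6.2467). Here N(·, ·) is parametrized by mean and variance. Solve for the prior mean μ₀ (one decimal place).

μ₀ = 5.1

The posterior mean is a precision-weighted average: μ_n = (τ₀μ₀ + τ_data·x̄)/(τ₀+τ_data), with τ₀=1/σ₀² and τ_data=n/σ².
Here τ₀ = 1/100.4 = 0.009960 and τ_data = 18/119.9 = 0.150125, so τ_n = 0.160085.
Rearranging for μ₀: μ₀ = (μ_n·τ_n − τ_data·x̄)/τ₀ = (21.3236·0.160085 − 0.150125·22.4) / 0.009960 = 0.050789/0.009960 ≈ 5.1.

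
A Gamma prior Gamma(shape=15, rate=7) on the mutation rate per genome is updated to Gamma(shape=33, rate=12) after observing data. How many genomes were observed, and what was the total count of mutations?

Gamma–Poisson conjugacy: posterior shape = α + Σxᵢ, posterior rate = β + n.
Matching: Σxᵢ = 33 − 15 = 18 and n = 12 − 7 = 5.

n = 5 genomes with total 18 mutations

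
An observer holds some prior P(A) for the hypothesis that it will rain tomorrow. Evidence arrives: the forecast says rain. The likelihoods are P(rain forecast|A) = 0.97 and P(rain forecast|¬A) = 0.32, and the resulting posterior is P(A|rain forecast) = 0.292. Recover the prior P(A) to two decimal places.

P(A) = 0.12

Bayes' rule in odds form gives O(A|E) = O(A)·[P(E|A)/P(E|¬A)], hence O(A) = O(A|E)/LR.
Posterior odds = 0.292/(1−0.292) = 0.4124. LR = 0.97/0.32 = 3.0312.
Prior odds = 0.4124/3.0312 = 0.1361, so P(A) = 0.1361/(1+0.1361) ≈ 0.12.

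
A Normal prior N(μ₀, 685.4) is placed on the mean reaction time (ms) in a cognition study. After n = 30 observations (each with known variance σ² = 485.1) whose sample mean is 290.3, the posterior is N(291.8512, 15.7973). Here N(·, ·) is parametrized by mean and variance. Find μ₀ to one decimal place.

μ₀ = 357.6

With known observation variance, the Normal–Normal posterior has precision τ_n = τ₀ + n/σ² and mean μ_n = (τ₀μ₀ + (n/σ²)x̄)/τ_n.
Here τ₀ = 1/685.4 = 0.001459 and τ_data = 30/485.1 = 0.061843, so τ_n = 0.063302.
Rearranging for μ₀: μ₀ = (μ_n·τ_n − τ_data·x̄)/τ₀ = (291.8512·0.063302 − 0.061843·290.3) / 0.001459 = 0.521742/0.001459 ≈ 357.6.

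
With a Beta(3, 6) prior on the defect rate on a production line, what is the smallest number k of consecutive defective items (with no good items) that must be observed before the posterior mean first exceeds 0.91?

After k defective items and 0 good items the posterior is Beta(3+k, 6), with mean (3+k)/(3+6+k).
Set (3+k)/(9+k) > 0.91 and solve: k > (0.91·9 − 3)/(1 − 0.91) = 57.667.
The smallest integer exceeding 57.667 is 58, and checking k=58: (61)/(67) = 0.9104 > 0.91.

k = 58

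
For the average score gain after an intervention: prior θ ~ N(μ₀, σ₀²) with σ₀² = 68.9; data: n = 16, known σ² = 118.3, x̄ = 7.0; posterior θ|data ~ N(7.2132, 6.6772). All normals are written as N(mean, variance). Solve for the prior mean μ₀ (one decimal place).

μ₀ = 9.2

The posterior mean is a precision-weighted average: μ_n = (τ₀μ₀ + τ_data·x̄)/(τ₀+τ_data), with τ₀=1/σ₀² and τ_data=n/σ².
Here τ₀ = 1/68.9 = 0.014514 and τ_data = 16/118.3 = 0.135249, so τ_n = 0.149763.
Rearranging for μ₀: μ₀ = (μ_n·τ_n − τ_data·x̄)/τ₀ = (7.2132·0.149763 − 0.135249·7.0) / 0.014514 = 0.133527/0.014514 ≈ 9.2.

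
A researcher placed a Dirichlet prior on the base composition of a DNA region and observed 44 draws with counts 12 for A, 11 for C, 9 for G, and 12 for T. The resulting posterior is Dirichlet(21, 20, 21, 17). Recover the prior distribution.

For a Dirichlet(α) prior with multinomial counts c, the posterior is Dirichlet(α + c) componentwise.
Subtract each count from the matching posterior parameter: 21−12=9, 20−11=9, 21−9=12, 17−12=5.

Dirichlet(9, 9, 12, 5)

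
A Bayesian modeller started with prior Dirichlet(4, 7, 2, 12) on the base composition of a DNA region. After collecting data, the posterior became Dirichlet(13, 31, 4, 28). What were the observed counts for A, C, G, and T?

counts (9, 24, 2, 16)

For a Dirichlet(α) prior with multinomial counts c, the posterior is Dirichlet(α + c) componentwise.
Counts are posterior − prior componentwise: 13−4=9, 31−7=24, 4−2=2, 28−12=16.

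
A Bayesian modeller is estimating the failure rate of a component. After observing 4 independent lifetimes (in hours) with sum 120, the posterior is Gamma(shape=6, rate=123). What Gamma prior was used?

Gamma–exponential conjugacy: posterior shape = α + n, posterior rate = β + Σtᵢ.
So α = 6 − 4 = 2 and β = 123 − 120 = 3.

Gamma(shape=2, rate=3)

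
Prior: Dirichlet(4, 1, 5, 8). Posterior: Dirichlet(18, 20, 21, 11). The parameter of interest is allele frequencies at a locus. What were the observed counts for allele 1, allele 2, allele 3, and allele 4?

For a Dirichlet(α) prior with multinomial counts c, the posterior is Dirichlet(α + c) componentwise.
Counts are posterior − prior componentwise: 18−4=14, 20−1=19, 21−5=16, 11−8=3.

counts (14, 19, 16, 3)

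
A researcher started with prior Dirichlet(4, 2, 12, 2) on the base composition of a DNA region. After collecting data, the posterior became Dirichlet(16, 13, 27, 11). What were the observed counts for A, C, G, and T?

For a Dirichlet(α) prior with multinomial counts c, the posterior is Dirichlet(α + c) componentwise.
Counts are posterior − prior componentwise: 16−4=12, 13−2=11, 27−12=15, 11−2=9.

counts (12, 11, 15, 9)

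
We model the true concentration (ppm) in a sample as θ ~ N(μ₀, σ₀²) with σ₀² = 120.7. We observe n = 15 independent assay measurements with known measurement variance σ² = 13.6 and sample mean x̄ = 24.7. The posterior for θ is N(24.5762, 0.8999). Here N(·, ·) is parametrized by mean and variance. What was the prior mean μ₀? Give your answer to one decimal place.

With known observation variance, the Normal–Normal posterior has precision τ_n = τ₀ + n/σ² and mean μ_n = (τ₀μ₀ + (n/σ²)x̄)/τ_n.
Here τ₀ = 1/120.7 = 0.008285 and τ_data = 15/13.6 = 1.102941, so τ_n = 1.111226.
Rearranging for μ₀: μ₀ = (μ_n·τ_n − τ_data·x̄)/τ₀ = (24.5762·1.111226 − 1.102941·24.7) / 0.008285 = 0.067070/0.008285 ≈ 8.1.

μ₀ = 8.1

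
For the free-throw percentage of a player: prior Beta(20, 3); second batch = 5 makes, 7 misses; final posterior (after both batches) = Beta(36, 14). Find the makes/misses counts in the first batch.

11 makes and 4 misses

Because Beta–binomial updating is additive in the counts, the combined data contributed (α_post−α_prior, β_post−β_prior) successes and failures.
Total across both batches: 36−20=16 makes, 14−3=11 misses.
Subtract the second batch: 16−5=11 makes and 11−7=4 misses.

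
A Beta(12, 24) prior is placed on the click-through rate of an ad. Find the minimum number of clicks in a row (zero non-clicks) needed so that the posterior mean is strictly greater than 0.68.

k = 40

After k clicks and 0 non-clicks the posterior is Beta(12+k, 24), with mean (12+k)/(12+24+k).
Set (12+k)/(36+k) > 0.68 and solve: k > (0.68·36 − 12)/(1 − 0.68) = 39.000.
The smallest integer exceeding 39.000 is 40, and checking k=40: (52)/(76) = 0.6842 > 0.68.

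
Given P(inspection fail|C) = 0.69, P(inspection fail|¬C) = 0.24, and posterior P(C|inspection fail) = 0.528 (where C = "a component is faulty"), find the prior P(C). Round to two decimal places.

P(C) = 0.28

Bayes' rule in odds form gives O(C|E) = O(C)·[P(E|C)/P(E|¬C)], hence O(C) = O(C|E)/LR.
Posterior odds = 0.528/(1−0.528) = 1.1186. LR = 0.69/0.24 = 2.8750.
Prior odds = 1.1186/2.8750 = 0.3891, so P(C) = 0.3891/(1+0.3891) ≈ 0.28.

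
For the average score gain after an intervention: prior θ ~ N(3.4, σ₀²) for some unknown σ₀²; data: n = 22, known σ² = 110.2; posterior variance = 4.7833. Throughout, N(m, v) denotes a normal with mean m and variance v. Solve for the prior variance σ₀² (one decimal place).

For the Normal–Normal model with known σ², precisions add: τ_n = τ₀ + n/σ².
So 1/σ₀² = 1/4.7833 − 22/110.2 = 0.209061 − 0.199637 = 0.009424.
Hence σ₀² = 1/0.009424 ≈ 106.1.

σ₀² = 106.1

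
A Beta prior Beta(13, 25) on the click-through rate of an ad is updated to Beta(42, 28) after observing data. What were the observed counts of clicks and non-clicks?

29 clicks and 3 non-clicks

A Beta(α, β) prior with s successes and f failures in binomial data gives a Beta(α+s, β+f) posterior.
So s = 42 − 13 = 29 and f = 28 − 25 = 3.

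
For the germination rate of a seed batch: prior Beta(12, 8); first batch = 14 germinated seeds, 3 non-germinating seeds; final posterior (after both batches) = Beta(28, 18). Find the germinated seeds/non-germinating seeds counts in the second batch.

2 germinated seeds and 7 non-germinating seeds

Because Beta–binomial updating is additive in the counts, the combined data contributed (α_post−α_prior, β_post−β_prior) successes and failures.
Total across both batches: 28−12=16 germinated seeds, 18−8=10 non-germinating seeds.
Subtract the first batch: 16−14=2 germinated seeds and 10−3=7 non-germinating seeds.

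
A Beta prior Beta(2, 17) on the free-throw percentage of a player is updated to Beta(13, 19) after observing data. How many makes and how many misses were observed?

11 makes and 2 misses

A Beta(a, b) prior with s successes and f failures in binomial data gives a Beta(a+s, b+f) posterior.
Match parameters: s=13−2=11, f=19−17=2.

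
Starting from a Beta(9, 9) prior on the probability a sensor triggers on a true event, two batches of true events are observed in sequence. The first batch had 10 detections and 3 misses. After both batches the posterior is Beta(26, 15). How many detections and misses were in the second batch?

Because Beta–binomial updating is additive in the counts, the combined data contributed (α_post−α_prior, β_post−β_prior) successes and failures.
Total across both batches: 26−9=17 detections, 15−9=6 misses.
Subtract the first batch: 17−10=7 detections and 6−3=3 misses.

7 detections and 3 misses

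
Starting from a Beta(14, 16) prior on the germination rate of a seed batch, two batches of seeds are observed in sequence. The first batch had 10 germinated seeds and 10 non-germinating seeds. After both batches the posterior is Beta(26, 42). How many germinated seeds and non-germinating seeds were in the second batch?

2 germinated seeds and 16 non-germinating seeds

Because Beta–binomial updating is additive in the counts, the combined data contributed (α_post−α_prior, β_post−β_prior) successes and failures.
Total across both batches: 26−14=12 germinated seeds, 42−16=26 non-germinating seeds.
Subtract the first batch: 12−10=2 germinated seeds and 26−10=16 non-germinating seeds.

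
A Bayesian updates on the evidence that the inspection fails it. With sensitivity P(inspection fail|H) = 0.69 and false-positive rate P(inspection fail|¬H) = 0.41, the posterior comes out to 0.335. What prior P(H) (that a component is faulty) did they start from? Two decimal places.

P(H) = 0.23

Bayes' rule in odds form gives O(H|E) = O(H)·[P(E|H)/P(E|¬H)], hence O(H) = O(H|E)/LR.
Posterior odds = 0.335/(1−0.335) = 0.5038. LR = 0.69/0.41 = 1.6829.
Prior odds = 0.5038/1.6829 = 0.2994, so P(H) = 0.2994/(1+0.2994) ≈ 0.23.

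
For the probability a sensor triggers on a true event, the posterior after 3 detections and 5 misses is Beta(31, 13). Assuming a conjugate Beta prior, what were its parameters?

A Beta(α, β) prior with s successes and f failures in binomial data gives a Beta(α+s, β+f) posterior.
So α = 31 − 3 = 28 and β = 13 − 5 = 8.

Beta(28, 8)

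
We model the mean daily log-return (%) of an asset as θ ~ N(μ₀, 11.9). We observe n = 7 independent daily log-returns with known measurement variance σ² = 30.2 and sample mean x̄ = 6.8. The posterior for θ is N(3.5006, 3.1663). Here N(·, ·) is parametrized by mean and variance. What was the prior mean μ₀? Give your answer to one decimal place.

With known observation variance, the Normal–Normal posterior has precision τ_n = τ₀ + n/σ² and mean μ_n = (τ₀μ₀ + (n/σ²)x̄)/τ_n.
Here τ₀ = 1/11.9 = 0.084034 and τ_data = 7/30.2 = 0.231788, so τ_n = 0.315822.
Rearranging for μ₀: μ₀ = (μ_n·τ_n − τ_data·x̄)/τ₀ = (3.5006·0.315822 − 0.231788·6.8) / 0.084034 = -0.470592/0.084034 ≈ -5.6.

μ₀ = -5.6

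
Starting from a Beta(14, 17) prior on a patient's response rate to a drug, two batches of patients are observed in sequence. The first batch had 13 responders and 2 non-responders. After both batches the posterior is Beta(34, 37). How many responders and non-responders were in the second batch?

7 responders and 18 non-responders

Because Beta–binomial updating is additive in the counts, the combined data contributed (α_post−α_prior, β_post−β_prior) successes and failures.
Total across both batches: 34−14=20 responders, 37−17=20 non-responders.
Subtract the first batch: 20−13=7 responders and 20−2=18 non-responders.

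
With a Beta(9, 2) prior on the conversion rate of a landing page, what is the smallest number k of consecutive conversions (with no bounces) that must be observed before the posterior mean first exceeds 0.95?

After k conversions and 0 bounces the posterior is Beta(9+k, 2), with mean (9+k)/(9+2+k).
Set (9+k)/(11+k) > 0.95 and solve: k > (0.95·11 − 9)/(1 − 0.95) = 29.000.
The smallest integer exceeding 29.000 is 30, and checking k=30: (39)/(41) = 0.9512 > 0.95.

k = 30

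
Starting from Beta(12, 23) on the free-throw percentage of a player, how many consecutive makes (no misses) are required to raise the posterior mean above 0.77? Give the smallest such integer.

After k makes and 0 misses the posterior is Beta(12+k, 23), with mean (12+k)/(12+23+k).
Set (12+k)/(35+k) > 0.77 and solve: k > (0.77·35 − 12)/(1 − 0.77) = 65.000.
The smallest integer exceeding 65.000 is 66, and checking k=66: (78)/(101) = 0.7723 > 0.77.

k = 66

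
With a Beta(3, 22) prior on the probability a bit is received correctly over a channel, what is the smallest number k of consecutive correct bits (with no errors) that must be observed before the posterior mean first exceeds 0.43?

k = 14

After k correct bits and 0 errors the posterior is Beta(3+k, 22), with mean (3+k)/(3+22+k).
Set (3+k)/(25+k) > 0.43 and solve: k > (0.43·25 − 3)/(1 − 0.43) = 13.596.
The smallest integer exceeding 13.596 is 14, and checking k=14: (17)/(39) = 0.4359 > 0.43.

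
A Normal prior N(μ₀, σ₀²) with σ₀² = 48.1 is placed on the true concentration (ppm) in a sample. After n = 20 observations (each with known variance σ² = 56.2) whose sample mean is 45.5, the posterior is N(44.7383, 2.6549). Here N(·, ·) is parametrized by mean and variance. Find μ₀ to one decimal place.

μ₀ = 31.7

With known observation variance, the Normal–Normal posterior has precision τ_n = τ₀ + n/σ² and mean μ_n = (τ₀μ₀ + (n/σ²)x̄)/τ_n.
Here τ₀ = 1/48.1 = 0.020790 and τ_data = 20/56.2 = 0.355872, so τ_n = 0.376662.
Rearranging for μ₀: μ₀ = (μ_n·τ_n − τ_data·x̄)/τ₀ = (44.7383·0.376662 − 0.355872·45.5) / 0.020790 = 0.659042/0.020790 ≈ 31.7.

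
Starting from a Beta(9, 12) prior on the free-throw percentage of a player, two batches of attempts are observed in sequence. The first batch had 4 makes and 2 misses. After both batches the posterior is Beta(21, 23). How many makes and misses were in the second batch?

Because Beta–binomial updating is additive in the counts, the combined data contributed (α_post−α_prior, β_post−β_prior) successes and failures.
Total across both batches: 21−9=12 makes, 23−12=11 misses.
Subtract the first batch: 12−4=8 makes and 11−2=9 misses.

8 makes and 9 misses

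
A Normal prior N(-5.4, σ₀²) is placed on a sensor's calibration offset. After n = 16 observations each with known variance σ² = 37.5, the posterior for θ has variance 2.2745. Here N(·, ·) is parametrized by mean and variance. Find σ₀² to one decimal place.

For the Normal–Normal model with known σ², precisions add: τ_n = τ₀ + n/σ².
So 1/σ₀² = 1/2.2745 − 16/37.5 = 0.439657 − 0.426667 = 0.012990.
Hence σ₀² = 1/0.012990 ≈ 77.0.

σ₀² = 77.0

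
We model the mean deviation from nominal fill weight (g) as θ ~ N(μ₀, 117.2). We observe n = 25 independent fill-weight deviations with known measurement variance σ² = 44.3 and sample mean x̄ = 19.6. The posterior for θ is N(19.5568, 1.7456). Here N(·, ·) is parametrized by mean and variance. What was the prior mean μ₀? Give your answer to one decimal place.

With known observation variance, the Normal–Normal posterior has precision τ_n = τ₀ + n/σ² and mean μ_n = (τ₀μ₀ + (n/σ²)x̄)/τ_n.
Here τ₀ = 1/117.2 = 0.008532 and τ_data = 25/44.3 = 0.564334, so τ_n = 0.572866.
Rearranging for μ₀: μ₀ = (μ_n·τ_n − τ_data·x̄)/τ₀ = (19.5568·0.572866 − 0.564334·19.6) / 0.008532 = 0.142479/0.008532 ≈ 16.7.

μ₀ = 16.7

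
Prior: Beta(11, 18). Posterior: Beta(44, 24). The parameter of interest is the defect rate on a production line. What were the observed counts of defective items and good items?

33 defective items and 6 good items

A Beta(a, b) prior with s successes and f failures in binomial data gives a Beta(a+s, b+f) posterior.
So s = 44 − 11 = 33 and f = 24 − 18 = 6.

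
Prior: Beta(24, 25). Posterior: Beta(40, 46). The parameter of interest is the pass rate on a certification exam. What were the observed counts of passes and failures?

A Beta(α, β) prior with s successes and f failures in binomial data gives a Beta(α+s, β+f) posterior.
Match parameters: s=40−24=16, f=46−25=21.

16 passes and 21 failures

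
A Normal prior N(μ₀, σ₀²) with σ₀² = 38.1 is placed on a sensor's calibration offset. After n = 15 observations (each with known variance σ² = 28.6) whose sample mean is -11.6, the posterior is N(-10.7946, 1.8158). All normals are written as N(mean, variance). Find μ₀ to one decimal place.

With known observation variance, the Normal–Normal posterior has precision τ_n = τ₀ + n/σ² and mean μ_n = (τ₀μ₀ + (n/σ²)x̄)/τ_n.
Here τ₀ = 1/38.1 = 0.026247 and τ_data = 15/28.6 = 0.524476, so τ_n = 0.550723.
Rearranging for μ₀: μ₀ = (μ_n·τ_n − τ_data·x̄)/τ₀ = (-10.7946·0.550723 − 0.524476·-11.6) / 0.026247 = 0.139087/0.026247 ≈ 5.3.

μ₀ = 5.3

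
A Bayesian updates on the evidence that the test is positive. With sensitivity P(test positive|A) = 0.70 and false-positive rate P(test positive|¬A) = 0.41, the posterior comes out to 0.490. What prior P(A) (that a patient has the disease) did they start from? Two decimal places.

Bayes' rule in odds form gives O(A|E) = O(A)·[P(E|A)/P(E|¬A)], hence O(A) = O(A|E)/LR.
Posterior odds = 0.490/(1−0.490) = 0.9608. LR = 0.70/0.41 = 1.7073.
Prior odds = 0.9608/1.7073 = 0.5628, so P(A) = 0.5628/(1+0.5628) ≈ 0.36.

P(A) = 0.36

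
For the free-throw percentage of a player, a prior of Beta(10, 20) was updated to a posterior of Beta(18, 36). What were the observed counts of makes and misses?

Beta is conjugate to the binomial likelihood: posterior = Beta(α+s, β+f).
So s = 18 − 10 = 8 and f = 36 − 20 = 16.

8 makes and 16 misses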